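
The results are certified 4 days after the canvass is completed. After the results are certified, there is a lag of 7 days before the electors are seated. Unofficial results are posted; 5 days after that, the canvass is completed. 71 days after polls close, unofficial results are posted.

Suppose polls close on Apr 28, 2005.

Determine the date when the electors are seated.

Polls close: Apr 28, 2005.
Unofficial results are posted: Apr 28, 2005 + 71 days = Jul 8, 2005.
The canvass is completed: Jul 8, 2005 + 5 days = Jul 13, 2005.
The results are certified: Jul 13, 2005 + 4 days = Jul 17, 2005.
The electors are seated: Jul 17, 2005 + 7 days = Jul 24, 2005.

Jul 24, 2005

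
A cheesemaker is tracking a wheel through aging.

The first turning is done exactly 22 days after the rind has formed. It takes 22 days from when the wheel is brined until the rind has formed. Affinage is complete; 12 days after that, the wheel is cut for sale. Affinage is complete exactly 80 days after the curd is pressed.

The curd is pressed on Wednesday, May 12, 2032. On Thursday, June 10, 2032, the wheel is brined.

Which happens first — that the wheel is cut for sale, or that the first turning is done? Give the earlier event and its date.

The first turning is done — Saturday, July 24, 2032

The curd is pressed: May 12, 2032.
Affinage is complete: May 12, 2032 + 80 days = Jul 31, 2032.
The wheel is cut for sale: Jul 31, 2032 + 12 days = Aug 12, 2032.
The wheel is brined: Jun 10, 2032.
The rind has formed: Jun 10, 2032 + 22 days = Jul 2, 2032.
The first turning is done: Jul 2, 2032 + 22 days = Jul 24, 2032.
Comparing: the wheel is cut for sale on Aug 12, 2032 vs the first turning is done on Jul 24, 2032. Earlier: the first turning is done.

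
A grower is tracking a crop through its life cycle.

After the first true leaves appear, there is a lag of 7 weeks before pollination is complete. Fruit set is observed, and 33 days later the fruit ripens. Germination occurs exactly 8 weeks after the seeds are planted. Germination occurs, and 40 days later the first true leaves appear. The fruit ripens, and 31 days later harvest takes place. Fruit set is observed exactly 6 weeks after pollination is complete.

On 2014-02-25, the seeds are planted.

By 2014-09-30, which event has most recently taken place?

Fruit set is observed

The seeds are planted: Feb 25, 2014.
Germination occurs: Feb 25, 2014 + 8 weeks = Apr 22, 2014.
The first true leaves appear: Apr 22, 2014 + 40 days = Jun 1, 2014.
Pollination is complete: Jun 1, 2014 + 7 weeks = Jul 20, 2014.
Fruit set is observed: Jul 20, 2014 + 6 weeks = Aug 31, 2014.
The fruit ripens: Aug 31, 2014 + 33 days = Oct 3, 2014.
Harvest takes place: Oct 3, 2014 + 31 days = Nov 3, 2014.
Sep 30, 2014 falls between when fruit set is observed (Aug 31, 2014) and when the fruit ripens (Oct 3, 2014).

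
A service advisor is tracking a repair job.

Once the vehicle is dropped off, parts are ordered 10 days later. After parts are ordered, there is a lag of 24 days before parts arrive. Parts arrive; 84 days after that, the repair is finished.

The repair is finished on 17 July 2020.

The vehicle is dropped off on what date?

21 March 2020

The repair is finished: Jul 17, 2020.
Parts arrive: Jul 17, 2020 − 84 days = Apr 24, 2020.
Parts are ordered: Apr 24, 2020 − 24 days = Mar 31, 2020.
The vehicle is dropped off: Mar 31, 2020 − 10 days = Mar 21, 2020.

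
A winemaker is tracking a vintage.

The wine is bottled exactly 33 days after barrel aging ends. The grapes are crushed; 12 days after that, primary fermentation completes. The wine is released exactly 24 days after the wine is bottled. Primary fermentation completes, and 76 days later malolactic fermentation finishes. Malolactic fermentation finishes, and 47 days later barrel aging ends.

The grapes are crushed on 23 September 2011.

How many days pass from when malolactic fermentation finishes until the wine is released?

104 days

Causal path: malolactic fermentation finishes → barrel aging ends → the wine is bottled → the wine is released.
Total delay along the path: 47 + 33 + 24 = 104 days.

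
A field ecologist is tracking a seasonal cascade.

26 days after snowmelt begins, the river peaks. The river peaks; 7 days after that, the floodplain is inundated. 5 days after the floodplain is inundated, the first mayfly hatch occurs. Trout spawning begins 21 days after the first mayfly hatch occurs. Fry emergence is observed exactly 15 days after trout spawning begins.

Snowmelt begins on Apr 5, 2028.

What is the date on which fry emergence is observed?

Snowmelt begins: Apr 5, 2028.
The river peaks: Apr 5, 2028 + 26 days = May 1, 2028.
The floodplain is inundated: May 1, 2028 + 7 days = May 8, 2028.
The first mayfly hatch occurs: May 8, 2028 + 5 days = May 13, 2028.
Trout spawning begins: May 13, 2028 + 21 days = Jun 3, 2028.
Fry emergence is observed: Jun 3, 2028 + 15 days = Jun 18, 2028.

Jun 18, 2028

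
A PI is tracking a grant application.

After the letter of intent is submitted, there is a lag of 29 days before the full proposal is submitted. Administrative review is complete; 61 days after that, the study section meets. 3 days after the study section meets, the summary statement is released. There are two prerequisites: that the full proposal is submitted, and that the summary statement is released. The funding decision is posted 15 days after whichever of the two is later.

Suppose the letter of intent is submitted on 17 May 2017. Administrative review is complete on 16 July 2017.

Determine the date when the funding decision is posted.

The letter of intent is submitted: May 17, 2017.
The full proposal is submitted: May 17, 2017 + 29 days = Jun 15, 2017.
Administrative review is complete: Jul 16, 2017.
The study section meets: Jul 16, 2017 + 61 days = Sep 15, 2017.
The summary statement is released: Sep 15, 2017 + 3 days = Sep 18, 2017.
Both prerequisites met — the full proposal is submitted (Jun 15, 2017), the summary statement is released (Sep 18, 2017); the later is Sep 18, 2017.
The funding decision is posted: Sep 18, 2017 + 15 days = Oct 3, 2017.

3 October 2017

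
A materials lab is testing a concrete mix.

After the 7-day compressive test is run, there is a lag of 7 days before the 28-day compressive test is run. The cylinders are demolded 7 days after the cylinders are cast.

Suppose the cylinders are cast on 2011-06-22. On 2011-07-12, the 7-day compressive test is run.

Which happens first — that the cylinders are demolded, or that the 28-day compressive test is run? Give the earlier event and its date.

The cylinders are demolded — 2011-06-29

The cylinders are cast: Jun 22, 2011.
The cylinders are demolded: Jun 22, 2011 + 7 days = Jun 29, 2011.
The 7-day compressive test is run: Jul 12, 2011.
The 28-day compressive test is run: Jul 12, 2011 + 7 days = Jul 19, 2011.
Comparing: the cylinders are demolded on Jun 29, 2011 vs the 28-day compressive test is run on Jul 19, 2011. Earlier: the cylinders are demolded.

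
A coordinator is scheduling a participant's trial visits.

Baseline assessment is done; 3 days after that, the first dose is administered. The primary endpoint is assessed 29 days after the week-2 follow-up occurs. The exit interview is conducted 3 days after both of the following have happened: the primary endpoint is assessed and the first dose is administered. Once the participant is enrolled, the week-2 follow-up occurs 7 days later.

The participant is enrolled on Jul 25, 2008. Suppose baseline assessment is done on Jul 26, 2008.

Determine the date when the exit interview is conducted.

Sep 2, 2008

The participant is enrolled: Jul 25, 2008.
The week-2 follow-up occurs: Jul 25, 2008 + 7 days = Aug 1, 2008.
The primary endpoint is assessed: Aug 1, 2008 + 29 days = Aug 30, 2008.
Baseline assessment is done: Jul 26, 2008.
The first dose is administered: Jul 26, 2008 + 3 days = Jul 29, 2008.
Both prerequisites met — the primary endpoint is assessed (Aug 30, 2008), the first dose is administered (Jul 29, 2008); the later is Aug 30, 2008.
The exit interview is conducted: Aug 30, 2008 + 3 days = Sep 2, 2008.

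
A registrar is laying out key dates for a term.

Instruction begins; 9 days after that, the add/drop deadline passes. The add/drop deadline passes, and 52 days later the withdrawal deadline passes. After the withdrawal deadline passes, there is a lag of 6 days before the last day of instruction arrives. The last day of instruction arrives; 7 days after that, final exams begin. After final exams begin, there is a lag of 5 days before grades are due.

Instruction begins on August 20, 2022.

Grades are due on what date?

November 7, 2022

Instruction begins: Aug 20, 2022.
The add/drop deadline passes: Aug 20, 2022 + 9 days = Aug 29, 2022.
The withdrawal deadline passes: Aug 29, 2022 + 52 days = Oct 20, 2022.
The last day of instruction arrives: Oct 20, 2022 + 6 days = Oct 26, 2022.
Final exams begin: Oct 26, 2022 + 7 days = Nov 2, 2022.
Grades are due: Nov 2, 2022 + 5 days = Nov 7, 2022.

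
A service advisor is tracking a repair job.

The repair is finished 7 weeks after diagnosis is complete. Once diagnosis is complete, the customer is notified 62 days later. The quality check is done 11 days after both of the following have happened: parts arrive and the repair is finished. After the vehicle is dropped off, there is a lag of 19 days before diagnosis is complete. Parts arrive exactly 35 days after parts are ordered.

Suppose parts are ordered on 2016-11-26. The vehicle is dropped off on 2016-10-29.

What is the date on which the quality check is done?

2017-01-16

Parts are ordered: Nov 26, 2016.
Parts arrive: Nov 26, 2016 + 35 days = Dec 31, 2016.
The vehicle is dropped off: Oct 29, 2016.
Diagnosis is complete: Oct 29, 2016 + 19 days = Nov 17, 2016.
The repair is finished: Nov 17, 2016 + 7 weeks = Jan 5, 2017.
Both prerequisites met — parts arrive (Dec 31, 2016), the repair is finished (Jan 5, 2017); the later is Jan 5, 2017.
The quality check is done: Jan 5, 2017 + 11 days = Jan 16, 2017.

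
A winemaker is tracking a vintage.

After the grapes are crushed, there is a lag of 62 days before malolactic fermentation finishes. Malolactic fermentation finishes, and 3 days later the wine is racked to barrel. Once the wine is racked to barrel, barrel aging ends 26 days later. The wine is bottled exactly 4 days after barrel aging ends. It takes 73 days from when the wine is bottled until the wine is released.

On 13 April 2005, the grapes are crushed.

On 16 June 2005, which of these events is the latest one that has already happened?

The grapes are crushed: Apr 13, 2005.
Malolactic fermentation finishes: Apr 13, 2005 + 62 days = Jun 14, 2005.
The wine is racked to barrel: Jun 14, 2005 + 3 days = Jun 17, 2005.
Barrel aging ends: Jun 17, 2005 + 26 days = Jul 13, 2005.
The wine is bottled: Jul 13, 2005 + 4 days = Jul 17, 2005.
The wine is released: Jul 17, 2005 + 73 days = Sep 28, 2005.
Jun 16, 2005 falls between when malolactic fermentation finishes (Jun 14, 2005) and when the wine is racked to barrel (Jun 17, 2005).

Malolactic fermentation finishes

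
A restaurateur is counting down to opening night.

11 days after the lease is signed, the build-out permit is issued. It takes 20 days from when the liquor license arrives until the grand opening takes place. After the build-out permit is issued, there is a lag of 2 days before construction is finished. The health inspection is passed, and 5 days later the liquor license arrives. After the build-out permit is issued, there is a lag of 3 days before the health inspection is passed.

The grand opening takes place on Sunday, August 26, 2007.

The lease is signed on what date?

Wednesday, July 18, 2007

The grand opening takes place: Aug 26, 2007.
The liquor license arrives: Aug 26, 2007 − 20 days = Aug 6, 2007.
The health inspection is passed: Aug 6, 2007 − 5 days = Aug 1, 2007.
The build-out permit is issued: Aug 1, 2007 − 3 days = Jul 29, 2007.
The lease is signed: Jul 29, 2007 − 11 days = Jul 18, 2007.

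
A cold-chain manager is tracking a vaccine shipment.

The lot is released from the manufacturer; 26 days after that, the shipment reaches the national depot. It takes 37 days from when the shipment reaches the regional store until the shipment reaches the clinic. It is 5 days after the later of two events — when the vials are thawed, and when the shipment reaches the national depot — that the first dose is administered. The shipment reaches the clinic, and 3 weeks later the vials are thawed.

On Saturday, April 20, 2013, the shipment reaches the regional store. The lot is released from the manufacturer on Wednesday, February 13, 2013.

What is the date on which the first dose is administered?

The shipment reaches the regional store: Apr 20, 2013.
The shipment reaches the clinic: Apr 20, 2013 + 37 days = May 27, 2013.
The vials are thawed: May 27, 2013 + 3 weeks = Jun 17, 2013.
The lot is released from the manufacturer: Feb 13, 2013.
The shipment reaches the national depot: Feb 13, 2013 + 26 days = Mar 11, 2013.
Both prerequisites met — the vials are thawed (Jun 17, 2013), the shipment reaches the national depot (Mar 11, 2013); the later is Jun 17, 2013.
The first dose is administered: Jun 17, 2013 + 5 days = Jun 22, 2013.

Saturday, June 22, 2013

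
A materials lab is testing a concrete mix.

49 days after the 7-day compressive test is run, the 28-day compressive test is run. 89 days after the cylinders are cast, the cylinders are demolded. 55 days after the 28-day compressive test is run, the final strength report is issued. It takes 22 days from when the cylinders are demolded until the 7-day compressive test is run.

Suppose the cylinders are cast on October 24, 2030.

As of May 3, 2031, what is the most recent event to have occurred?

The cylinders are cast: Oct 24, 2030.
The cylinders are demolded: Oct 24, 2030 + 89 days = Jan 21, 2031.
The 7-day compressive test is run: Jan 21, 2031 + 22 days = Feb 12, 2031.
The 28-day compressive test is run: Feb 12, 2031 + 49 days = Apr 2, 2031.
The final strength report is issued: Apr 2, 2031 + 55 days = May 27, 2031.
May 3, 2031 falls between when the 28-day compressive test is run (Apr 2, 2031) and when the final strength report is issued (May 27, 2031).

The 28-day compressive test is run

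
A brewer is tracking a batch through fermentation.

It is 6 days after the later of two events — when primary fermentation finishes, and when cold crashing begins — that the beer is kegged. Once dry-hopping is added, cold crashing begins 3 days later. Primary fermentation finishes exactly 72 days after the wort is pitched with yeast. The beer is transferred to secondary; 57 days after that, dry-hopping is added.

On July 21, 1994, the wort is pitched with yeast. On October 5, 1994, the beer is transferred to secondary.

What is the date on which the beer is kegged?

The wort is pitched with yeast: Jul 21, 1994.
Primary fermentation finishes: Jul 21, 1994 + 72 days = Oct 1, 1994.
The beer is transferred to secondary: Oct 5, 1994.
Dry-hopping is added: Oct 5, 1994 + 57 days = Dec 1, 1994.
Cold crashing begins: Dec 1, 1994 + 3 days = Dec 4, 1994.
Both prerequisites met — primary fermentation finishes (Oct 1, 1994), cold crashing begins (Dec 4, 1994); the later is Dec 4, 1994.
The beer is kegged: Dec 4, 1994 + 6 days = Dec 10, 1994.

December 10, 1994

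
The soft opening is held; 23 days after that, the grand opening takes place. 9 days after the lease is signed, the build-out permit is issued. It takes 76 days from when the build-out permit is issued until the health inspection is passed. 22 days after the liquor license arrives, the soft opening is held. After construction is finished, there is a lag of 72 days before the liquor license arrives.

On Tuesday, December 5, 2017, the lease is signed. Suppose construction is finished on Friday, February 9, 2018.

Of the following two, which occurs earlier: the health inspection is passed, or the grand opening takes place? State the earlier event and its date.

The health inspection is passed — Wednesday, February 28, 2018

The lease is signed: Dec 5, 2017.
The build-out permit is issued: Dec 5, 2017 + 9 days = Dec 14, 2017.
The health inspection is passed: Dec 14, 2017 + 76 days = Feb 28, 2018.
Construction is finished: Feb 9, 2018.
The liquor license arrives: Feb 9, 2018 + 72 days = Apr 22, 2018.
The soft opening is held: Apr 22, 2018 + 22 days = May 14, 2018.
The grand opening takes place: May 14, 2018 + 23 days = Jun 6, 2018.
Comparing: the health inspection is passed on Feb 28, 2018 vs the grand opening takes place on Jun 6, 2018. Earlier: the health inspection is passed.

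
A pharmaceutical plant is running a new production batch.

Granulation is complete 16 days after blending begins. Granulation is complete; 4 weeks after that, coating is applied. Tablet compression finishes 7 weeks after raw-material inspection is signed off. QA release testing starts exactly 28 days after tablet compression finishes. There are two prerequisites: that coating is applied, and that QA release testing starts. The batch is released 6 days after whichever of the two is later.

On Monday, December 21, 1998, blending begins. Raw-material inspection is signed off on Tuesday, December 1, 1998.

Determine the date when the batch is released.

Monday, February 22, 1999

Blending begins: Dec 21, 1998.
Granulation is complete: Dec 21, 1998 + 16 days = Jan 6, 1999.
Coating is applied: Jan 6, 1999 + 4 weeks = Feb 3, 1999.
Raw-material inspection is signed off: Dec 1, 1998.
Tablet compression finishes: Dec 1, 1998 + 7 weeks = Jan 19, 1999.
QA release testing starts: Jan 19, 1999 + 28 days = Feb 16, 1999.
Both prerequisites met — coating is applied (Feb 3, 1999), QA release testing starts (Feb 16, 1999); the later is Feb 16, 1999.
The batch is released: Feb 16, 1999 + 6 days = Feb 22, 1999.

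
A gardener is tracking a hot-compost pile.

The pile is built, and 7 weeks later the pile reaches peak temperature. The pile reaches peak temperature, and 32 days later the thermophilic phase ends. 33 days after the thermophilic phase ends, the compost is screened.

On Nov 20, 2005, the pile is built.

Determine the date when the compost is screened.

The pile is built: Nov 20, 2005.
The pile reaches peak temperature: Nov 20, 2005 + 7 weeks = Jan 8, 2006.
The thermophilic phase ends: Jan 8, 2006 + 32 days = Feb 9, 2006.
The compost is screened: Feb 9, 2006 + 33 days = Mar 14, 2006.

Mar 14, 2006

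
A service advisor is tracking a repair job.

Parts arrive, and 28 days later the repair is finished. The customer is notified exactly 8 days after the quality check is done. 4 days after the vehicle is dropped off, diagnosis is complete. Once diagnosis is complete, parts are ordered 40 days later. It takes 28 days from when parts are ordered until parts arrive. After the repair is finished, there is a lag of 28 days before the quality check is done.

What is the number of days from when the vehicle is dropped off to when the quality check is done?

128 days

Causal path: the vehicle is dropped off → diagnosis is complete → parts are ordered → parts arrive → the repair is finished → the quality check is done.
Total delay along the path: 4 + 40 + 28 + 28 + 28 = 128 days.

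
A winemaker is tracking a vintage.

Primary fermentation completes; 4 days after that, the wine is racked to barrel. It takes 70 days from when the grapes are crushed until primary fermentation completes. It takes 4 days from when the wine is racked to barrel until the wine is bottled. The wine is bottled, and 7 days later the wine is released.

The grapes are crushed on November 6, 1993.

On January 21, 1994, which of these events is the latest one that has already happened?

The wine is racked to barrel

The grapes are crushed: Nov 6, 1993.
Primary fermentation completes: Nov 6, 1993 + 70 days = Jan 15, 1994.
The wine is racked to barrel: Jan 15, 1994 + 4 days = Jan 19, 1994.
The wine is bottled: Jan 19, 1994 + 4 days = Jan 23, 1994.
The wine is released: Jan 23, 1994 + 7 days = Jan 30, 1994.
Jan 21, 1994 falls between when the wine is racked to barrel (Jan 19, 1994) and when the wine is bottled (Jan 23, 1994).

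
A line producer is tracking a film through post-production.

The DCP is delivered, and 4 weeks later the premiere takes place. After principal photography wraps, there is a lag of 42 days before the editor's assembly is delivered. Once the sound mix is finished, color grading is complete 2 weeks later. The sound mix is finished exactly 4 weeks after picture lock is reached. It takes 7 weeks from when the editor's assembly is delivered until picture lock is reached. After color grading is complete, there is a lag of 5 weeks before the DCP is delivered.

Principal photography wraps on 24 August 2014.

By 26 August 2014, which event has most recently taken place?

Principal photography wraps

Principal photography wraps: Aug 24, 2014.
The editor's assembly is delivered: Aug 24, 2014 + 42 days = Oct 5, 2014.
Picture lock is reached: Oct 5, 2014 + 7 weeks = Nov 23, 2014.
The sound mix is finished: Nov 23, 2014 + 4 weeks = Dec 21, 2014.
Color grading is complete: Dec 21, 2014 + 2 weeks = Jan 4, 2015.
The DCP is delivered: Jan 4, 2015 + 5 weeks = Feb 8, 2015.
The premiere takes place: Feb 8, 2015 + 4 weeks = Mar 8, 2015.
Aug 26, 2014 falls between when principal photography wraps (Aug 24, 2014) and when the editor's assembly is delivered (Oct 5, 2014).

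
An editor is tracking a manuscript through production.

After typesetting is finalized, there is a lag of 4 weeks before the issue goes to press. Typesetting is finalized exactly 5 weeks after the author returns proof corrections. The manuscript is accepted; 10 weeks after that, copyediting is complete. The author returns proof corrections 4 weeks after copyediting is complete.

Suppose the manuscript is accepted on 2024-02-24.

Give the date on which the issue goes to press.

The manuscript is accepted: Feb 24, 2024.
Copyediting is complete: Feb 24, 2024 + 10 weeks = May 4, 2024.
The author returns proof corrections: May 4, 2024 + 4 weeks = Jun 1, 2024.
Typesetting is finalized: Jun 1, 2024 + 5 weeks = Jul 6, 2024.
The issue goes to press: Jul 6, 2024 + 4 weeks = Aug 3, 2024.

2024-08-03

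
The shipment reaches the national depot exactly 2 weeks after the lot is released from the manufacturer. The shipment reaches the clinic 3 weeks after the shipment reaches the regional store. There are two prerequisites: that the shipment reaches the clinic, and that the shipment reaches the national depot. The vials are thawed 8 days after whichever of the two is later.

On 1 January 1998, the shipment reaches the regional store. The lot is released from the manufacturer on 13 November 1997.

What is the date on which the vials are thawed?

The shipment reaches the regional store: Jan 1, 1998.
The shipment reaches the clinic: Jan 1, 1998 + 3 weeks = Jan 22, 1998.
The lot is released from the manufacturer: Nov 13, 1997.
The shipment reaches the national depot: Nov 13, 1997 + 2 weeks = Nov 27, 1997.
Both prerequisites met — the shipment reaches the clinic (Jan 22, 1998), the shipment reaches the national depot (Nov 27, 1997); the later is Jan 22, 1998.
The vials are thawed: Jan 22, 1998 + 8 days = Jan 30, 1998.

30 January 1998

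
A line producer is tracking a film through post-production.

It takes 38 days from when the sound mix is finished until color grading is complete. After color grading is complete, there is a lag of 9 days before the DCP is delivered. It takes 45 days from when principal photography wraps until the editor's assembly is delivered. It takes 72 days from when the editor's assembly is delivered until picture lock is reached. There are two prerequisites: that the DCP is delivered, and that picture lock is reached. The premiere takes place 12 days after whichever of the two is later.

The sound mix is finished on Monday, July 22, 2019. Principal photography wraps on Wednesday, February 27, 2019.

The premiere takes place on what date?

Thursday, September 19, 2019

The sound mix is finished: Jul 22, 2019.
Color grading is complete: Jul 22, 2019 + 38 days = Aug 29, 2019.
The DCP is delivered: Aug 29, 2019 + 9 days = Sep 7, 2019.
Principal photography wraps: Feb 27, 2019.
The editor's assembly is delivered: Feb 27, 2019 + 45 days = Apr 13, 2019.
Picture lock is reached: Apr 13, 2019 + 72 days = Jun 24, 2019.
Both prerequisites met — the DCP is delivered (Sep 7, 2019), picture lock is reached (Jun 24, 2019); the later is Sep 7, 2019.
The premiere takes place: Sep 7, 2019 + 12 days = Sep 19, 2019.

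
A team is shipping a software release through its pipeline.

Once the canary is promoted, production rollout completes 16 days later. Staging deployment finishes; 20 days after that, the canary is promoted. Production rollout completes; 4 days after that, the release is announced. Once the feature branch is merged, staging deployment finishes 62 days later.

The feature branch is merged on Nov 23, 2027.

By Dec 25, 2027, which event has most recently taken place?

The feature branch is merged

The feature branch is merged: Nov 23, 2027.
Staging deployment finishes: Nov 23, 2027 + 62 days = Jan 24, 2028.
The canary is promoted: Jan 24, 2028 + 20 days = Feb 13, 2028.
Production rollout completes: Feb 13, 2028 + 16 days = Feb 29, 2028.
The release is announced: Feb 29, 2028 + 4 days = Mar 4, 2028.
Dec 25, 2027 falls between when the feature branch is merged (Nov 23, 2027) and when staging deployment finishes (Jan 24, 2028).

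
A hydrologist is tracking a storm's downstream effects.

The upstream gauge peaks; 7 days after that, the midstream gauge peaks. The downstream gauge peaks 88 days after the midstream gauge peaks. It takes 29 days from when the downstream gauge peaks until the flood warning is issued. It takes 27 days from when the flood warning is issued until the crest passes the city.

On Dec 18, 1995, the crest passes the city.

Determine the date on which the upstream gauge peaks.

Jul 20, 1995

The crest passes the city: Dec 18, 1995.
The flood warning is issued: Dec 18, 1995 − 27 days = Nov 21, 1995.
The downstream gauge peaks: Nov 21, 1995 − 29 days = Oct 23, 1995.
The midstream gauge peaks: Oct 23, 1995 − 88 days = Jul 27, 1995.
The upstream gauge peaks: Jul 27, 1995 − 7 days = Jul 20, 1995.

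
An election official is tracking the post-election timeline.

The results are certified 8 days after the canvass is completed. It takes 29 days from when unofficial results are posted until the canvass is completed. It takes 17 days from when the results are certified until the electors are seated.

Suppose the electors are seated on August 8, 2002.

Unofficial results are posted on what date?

June 15, 2002

The electors are seated: Aug 8, 2002.
The results are certified: Aug 8, 2002 − 17 days = Jul 22, 2002.
The canvass is completed: Jul 22, 2002 − 8 days = Jul 14, 2002.
Unofficial results are posted: Jul 14, 2002 − 29 days = Jun 15, 2002.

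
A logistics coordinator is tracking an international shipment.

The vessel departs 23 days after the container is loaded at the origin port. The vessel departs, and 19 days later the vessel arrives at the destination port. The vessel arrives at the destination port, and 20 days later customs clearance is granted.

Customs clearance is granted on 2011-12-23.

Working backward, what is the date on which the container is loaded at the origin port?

2011-10-22

Customs clearance is granted: Dec 23, 2011.
The vessel arrives at the destination port: Dec 23, 2011 − 20 days = Dec 3, 2011.
The vessel departs: Dec 3, 2011 − 19 days = Nov 14, 2011.
The container is loaded at the origin port: Nov 14, 2011 − 23 days = Oct 22, 2011.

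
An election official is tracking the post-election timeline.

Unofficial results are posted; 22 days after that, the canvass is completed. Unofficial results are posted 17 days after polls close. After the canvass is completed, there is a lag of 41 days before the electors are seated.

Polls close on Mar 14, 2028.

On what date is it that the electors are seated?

Jun 2, 2028

Polls close: Mar 14, 2028.
Unofficial results are posted: Mar 14, 2028 + 17 days = Mar 31, 2028.
The canvass is completed: Mar 31, 2028 + 22 days = Apr 22, 2028.
The electors are seated: Apr 22, 2028 + 41 days = Jun 2, 2028.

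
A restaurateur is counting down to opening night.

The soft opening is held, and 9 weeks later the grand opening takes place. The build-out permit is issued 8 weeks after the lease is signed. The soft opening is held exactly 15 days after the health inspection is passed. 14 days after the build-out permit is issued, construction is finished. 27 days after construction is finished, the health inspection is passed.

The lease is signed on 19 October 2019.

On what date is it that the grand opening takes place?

11 April 2020

The lease is signed: Oct 19, 2019.
The build-out permit is issued: Oct 19, 2019 + 8 weeks = Dec 14, 2019.
Construction is finished: Dec 14, 2019 + 14 days = Dec 28, 2019.
The health inspection is passed: Dec 28, 2019 + 27 days = Jan 24, 2020.
The soft opening is held: Jan 24, 2020 + 15 days = Feb 8, 2020.
The grand opening takes place: Feb 8, 2020 + 9 weeks = Apr 11, 2020.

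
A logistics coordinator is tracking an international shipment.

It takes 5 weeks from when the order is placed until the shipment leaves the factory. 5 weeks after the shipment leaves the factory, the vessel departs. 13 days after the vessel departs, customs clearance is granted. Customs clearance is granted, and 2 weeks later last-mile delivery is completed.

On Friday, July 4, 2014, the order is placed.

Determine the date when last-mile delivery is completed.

Thursday, October 9, 2014

The order is placed: Jul 4, 2014.
The shipment leaves the factory: Jul 4, 2014 + 5 weeks = Aug 8, 2014.
The vessel departs: Aug 8, 2014 + 5 weeks = Sep 12, 2014.
Customs clearance is granted: Sep 12, 2014 + 13 days = Sep 25, 2014.
Last-mile delivery is completed: Sep 25, 2014 + 2 weeks = Oct 9, 2014.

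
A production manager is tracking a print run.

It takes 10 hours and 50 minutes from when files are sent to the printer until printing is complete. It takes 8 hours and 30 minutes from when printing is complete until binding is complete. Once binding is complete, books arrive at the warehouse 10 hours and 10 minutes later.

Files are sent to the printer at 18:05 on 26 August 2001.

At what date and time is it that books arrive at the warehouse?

Files are sent to the printer: 18:05 Aug 26, 2001.
Printing is complete: 18:05 Aug 26, 2001 + 10h50m = 04:55 Aug 27, 2001.
Binding is complete: 04:55 Aug 27, 2001 + 8h30m = 13:25 Aug 27, 2001.
Books arrive at the warehouse: 13:25 Aug 27, 2001 + 10h10m = 23:35 Aug 27, 2001.

23:35 on 27 August 2001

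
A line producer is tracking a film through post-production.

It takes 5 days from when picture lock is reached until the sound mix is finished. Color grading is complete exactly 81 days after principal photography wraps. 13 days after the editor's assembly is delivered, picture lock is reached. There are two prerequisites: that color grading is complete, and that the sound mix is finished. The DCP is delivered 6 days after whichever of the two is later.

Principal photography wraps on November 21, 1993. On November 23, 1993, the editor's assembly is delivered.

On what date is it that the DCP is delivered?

Principal photography wraps: Nov 21, 1993.
Color grading is complete: Nov 21, 1993 + 81 days = Feb 10, 1994.
The editor's assembly is delivered: Nov 23, 1993.
Picture lock is reached: Nov 23, 1993 + 13 days = Dec 6, 1993.
The sound mix is finished: Dec 6, 1993 + 5 days = Dec 11, 1993.
Both prerequisites met — color grading is complete (Feb 10, 1994), the sound mix is finished (Dec 11, 1993); the later is Feb 10, 1994.
The DCP is delivered: Feb 10, 1994 + 6 days = Feb 16, 1994.

February 16, 1994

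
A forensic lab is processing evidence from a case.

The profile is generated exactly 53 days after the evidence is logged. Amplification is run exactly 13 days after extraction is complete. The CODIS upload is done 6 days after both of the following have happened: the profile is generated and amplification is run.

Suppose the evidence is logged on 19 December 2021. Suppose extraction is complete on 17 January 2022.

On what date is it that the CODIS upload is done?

The evidence is logged: Dec 19, 2021.
The profile is generated: Dec 19, 2021 + 53 days = Feb 10, 2022.
Extraction is complete: Jan 17, 2022.
Amplification is run: Jan 17, 2022 + 13 days = Jan 30, 2022.
Both prerequisites met — the profile is generated (Feb 10, 2022), amplification is run (Jan 30, 2022); the later is Feb 10, 2022.
The CODIS upload is done: Feb 10, 2022 + 6 days = Feb 16, 2022.

16 February 2022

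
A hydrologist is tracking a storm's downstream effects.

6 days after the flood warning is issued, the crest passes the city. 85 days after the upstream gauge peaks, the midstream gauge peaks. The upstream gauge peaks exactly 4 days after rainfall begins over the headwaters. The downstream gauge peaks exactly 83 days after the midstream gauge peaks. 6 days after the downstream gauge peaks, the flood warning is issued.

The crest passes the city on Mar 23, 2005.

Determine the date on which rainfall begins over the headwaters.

The crest passes the city: Mar 23, 2005.
The flood warning is issued: Mar 23, 2005 − 6 days = Mar 17, 2005.
The downstream gauge peaks: Mar 17, 2005 − 6 days = Mar 11, 2005.
The midstream gauge peaks: Mar 11, 2005 − 83 days = Dec 18, 2004.
The upstream gauge peaks: Dec 18, 2004 − 85 days = Sep 24, 2004.
Rainfall begins over the headwaters: Sep 24, 2004 − 4 days = Sep 20, 2004.

Sep 20, 2004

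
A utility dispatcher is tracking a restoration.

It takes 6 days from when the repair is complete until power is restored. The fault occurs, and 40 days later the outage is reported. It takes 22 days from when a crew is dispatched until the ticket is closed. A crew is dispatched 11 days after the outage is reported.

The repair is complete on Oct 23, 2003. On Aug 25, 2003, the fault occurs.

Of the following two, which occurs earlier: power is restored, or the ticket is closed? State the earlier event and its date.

The repair is complete: Oct 23, 2003.
Power is restored: Oct 23, 2003 + 6 days = Oct 29, 2003.
The fault occurs: Aug 25, 2003.
The outage is reported: Aug 25, 2003 + 40 days = Oct 4, 2003.
A crew is dispatched: Oct 4, 2003 + 11 days = Oct 15, 2003.
The ticket is closed: Oct 15, 2003 + 22 days = Nov 6, 2003.
Comparing: power is restored on Oct 29, 2003 vs the ticket is closed on Nov 6, 2003. Earlier: power is restored.

Power is restored — Oct 29, 2003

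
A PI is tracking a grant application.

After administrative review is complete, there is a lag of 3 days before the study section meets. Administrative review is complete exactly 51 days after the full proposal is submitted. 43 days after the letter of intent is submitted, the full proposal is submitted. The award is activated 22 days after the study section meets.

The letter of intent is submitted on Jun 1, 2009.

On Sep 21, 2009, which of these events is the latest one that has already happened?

The study section meets

The letter of intent is submitted: Jun 1, 2009.
The full proposal is submitted: Jun 1, 2009 + 43 days = Jul 14, 2009.
Administrative review is complete: Jul 14, 2009 + 51 days = Sep 3, 2009.
The study section meets: Sep 3, 2009 + 3 days = Sep 6, 2009.
The award is activated: Sep 6, 2009 + 22 days = Sep 28, 2009.
Sep 21, 2009 falls between when the study section meets (Sep 6, 2009) and when the award is activated (Sep 28, 2009).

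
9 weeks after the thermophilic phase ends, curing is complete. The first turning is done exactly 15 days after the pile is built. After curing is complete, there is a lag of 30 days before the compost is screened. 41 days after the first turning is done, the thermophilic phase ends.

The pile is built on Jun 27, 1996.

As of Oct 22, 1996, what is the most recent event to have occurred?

The pile is built: Jun 27, 1996.
The first turning is done: Jun 27, 1996 + 15 days = Jul 12, 1996.
The thermophilic phase ends: Jul 12, 1996 + 41 days = Aug 22, 1996.
Curing is complete: Aug 22, 1996 + 9 weeks = Oct 24, 1996.
The compost is screened: Oct 24, 1996 + 30 days = Nov 23, 1996.
Oct 22, 1996 falls between when the thermophilic phase ends (Aug 22, 1996) and when curing is complete (Oct 24, 1996).

The thermophilic phase ends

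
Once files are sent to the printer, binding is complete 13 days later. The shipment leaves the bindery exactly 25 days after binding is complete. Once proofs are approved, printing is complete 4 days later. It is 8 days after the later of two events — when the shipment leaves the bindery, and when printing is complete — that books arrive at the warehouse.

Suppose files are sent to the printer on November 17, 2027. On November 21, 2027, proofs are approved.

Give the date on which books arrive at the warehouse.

January 2, 2028

Files are sent to the printer: Nov 17, 2027.
Binding is complete: Nov 17, 2027 + 13 days = Nov 30, 2027.
The shipment leaves the bindery: Nov 30, 2027 + 25 days = Dec 25, 2027.
Proofs are approved: Nov 21, 2027.
Printing is complete: Nov 21, 2027 + 4 days = Nov 25, 2027.
Both prerequisites met — the shipment leaves the bindery (Dec 25, 2027), printing is complete (Nov 25, 2027); the later is Dec 25, 2027.
Books arrive at the warehouse: Dec 25, 2027 + 8 days = Jan 2, 2028.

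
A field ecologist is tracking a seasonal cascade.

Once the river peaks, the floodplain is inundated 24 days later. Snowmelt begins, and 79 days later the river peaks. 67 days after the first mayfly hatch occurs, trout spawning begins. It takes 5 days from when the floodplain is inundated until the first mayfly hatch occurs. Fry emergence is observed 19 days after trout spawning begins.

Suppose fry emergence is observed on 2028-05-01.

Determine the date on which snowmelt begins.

2027-10-20

Fry emergence is observed: May 1, 2028.
Trout spawning begins: May 1, 2028 − 19 days = Apr 12, 2028.
The first mayfly hatch occurs: Apr 12, 2028 − 67 days = Feb 5, 2028.
The floodplain is inundated: Feb 5, 2028 − 5 days = Jan 31, 2028.
The river peaks: Jan 31, 2028 − 24 days = Jan 7, 2028.
Snowmelt begins: Jan 7, 2028 − 79 days = Oct 20, 2027.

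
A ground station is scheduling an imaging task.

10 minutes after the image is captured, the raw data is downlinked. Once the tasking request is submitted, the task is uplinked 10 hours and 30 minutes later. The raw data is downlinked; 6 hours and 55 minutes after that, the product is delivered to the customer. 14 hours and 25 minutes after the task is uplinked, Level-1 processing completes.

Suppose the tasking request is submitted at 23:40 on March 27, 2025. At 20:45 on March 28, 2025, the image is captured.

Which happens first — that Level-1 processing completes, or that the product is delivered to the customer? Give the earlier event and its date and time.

Level-1 processing completes — 00:35 on March 29, 2025

The tasking request is submitted: 23:40 Mar 27, 2025.
The task is uplinked: 23:40 Mar 27, 2025 + 10h30m = 10:10 Mar 28, 2025.
Level-1 processing completes: 10:10 Mar 28, 2025 + 14h25m = 00:35 Mar 29, 2025.
The image is captured: 20:45 Mar 28, 2025.
The raw data is downlinked: 20:45 Mar 28, 2025 + 10m = 20:55 Mar 28, 2025.
The product is delivered to the customer: 20:55 Mar 28, 2025 + 6h55m = 03:50 Mar 29, 2025.
Comparing: Level-1 processing completes at 00:35 Mar 29, 2025 vs the product is delivered to the customer at 03:50 Mar 29, 2025. Earlier: Level-1 processing completes.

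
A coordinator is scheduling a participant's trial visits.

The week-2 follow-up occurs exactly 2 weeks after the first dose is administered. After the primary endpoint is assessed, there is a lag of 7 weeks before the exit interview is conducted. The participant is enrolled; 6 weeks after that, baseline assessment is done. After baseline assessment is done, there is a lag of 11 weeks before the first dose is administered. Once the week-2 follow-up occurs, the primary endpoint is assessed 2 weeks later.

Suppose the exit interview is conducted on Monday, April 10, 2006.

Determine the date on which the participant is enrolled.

The exit interview is conducted: Apr 10, 2006.
The primary endpoint is assessed: Apr 10, 2006 − 7 weeks = Feb 20, 2006.
The week-2 follow-up occurs: Feb 20, 2006 − 2 weeks = Feb 6, 2006.
The first dose is administered: Feb 6, 2006 − 2 weeks = Jan 23, 2006.
Baseline assessment is done: Jan 23, 2006 − 11 weeks = Nov 7, 2005.
The participant is enrolled: Nov 7, 2005 − 6 weeks = Sep 26, 2005.

Monday, September 26, 2005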